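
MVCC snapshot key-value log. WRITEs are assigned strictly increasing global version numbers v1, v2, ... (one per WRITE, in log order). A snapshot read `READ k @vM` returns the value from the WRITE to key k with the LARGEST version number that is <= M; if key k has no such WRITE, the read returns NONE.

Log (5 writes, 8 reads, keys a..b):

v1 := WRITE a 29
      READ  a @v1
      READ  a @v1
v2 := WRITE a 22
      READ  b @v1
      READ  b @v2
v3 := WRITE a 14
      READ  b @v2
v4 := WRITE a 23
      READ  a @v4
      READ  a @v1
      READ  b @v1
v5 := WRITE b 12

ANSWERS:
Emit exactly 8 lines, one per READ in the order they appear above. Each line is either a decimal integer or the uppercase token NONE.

Answer: 29
29
NONE
NONE
NONE
23
29
NONE

Derivation:
v1: WRITE a=29  (a history now [(1, 29)])
READ a @v1: history=[(1, 29)] -> pick v1 -> 29
READ a @v1: history=[(1, 29)] -> pick v1 -> 29
v2: WRITE a=22  (a history now [(1, 29), (2, 22)])
READ b @v1: history=[] -> no version <= 1 -> NONE
READ b @v2: history=[] -> no version <= 2 -> NONE
v3: WRITE a=14  (a history now [(1, 29), (2, 22), (3, 14)])
READ b @v2: history=[] -> no version <= 2 -> NONE
v4: WRITE a=23  (a history now [(1, 29), (2, 22), (3, 14), (4, 23)])
READ a @v4: history=[(1, 29), (2, 22), (3, 14), (4, 23)] -> pick v4 -> 23
READ a @v1: history=[(1, 29), (2, 22), (3, 14), (4, 23)] -> pick v1 -> 29
READ b @v1: history=[] -> no version <= 1 -> NONE
v5: WRITE b=12  (b history now [(5, 12)])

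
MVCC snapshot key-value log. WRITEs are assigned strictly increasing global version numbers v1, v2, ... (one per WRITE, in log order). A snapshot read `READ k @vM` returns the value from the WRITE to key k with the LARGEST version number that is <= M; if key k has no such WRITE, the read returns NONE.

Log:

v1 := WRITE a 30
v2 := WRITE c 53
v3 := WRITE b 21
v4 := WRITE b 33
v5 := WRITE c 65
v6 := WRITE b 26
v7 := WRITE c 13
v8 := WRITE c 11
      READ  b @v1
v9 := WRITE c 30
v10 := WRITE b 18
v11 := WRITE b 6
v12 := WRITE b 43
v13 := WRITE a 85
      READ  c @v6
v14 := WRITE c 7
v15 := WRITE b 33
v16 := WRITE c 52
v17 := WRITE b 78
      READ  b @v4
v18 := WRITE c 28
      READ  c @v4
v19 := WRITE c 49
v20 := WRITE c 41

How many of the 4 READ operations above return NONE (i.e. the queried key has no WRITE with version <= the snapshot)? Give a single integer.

v1: WRITE a=30  (a history now [(1, 30)])
v2: WRITE c=53  (c history now [(2, 53)])
v3: WRITE b=21  (b history now [(3, 21)])
v4: WRITE b=33  (b history now [(3, 21), (4, 33)])
v5: WRITE c=65  (c history now [(2, 53), (5, 65)])
v6: WRITE b=26  (b history now [(3, 21), (4, 33), (6, 26)])
v7: WRITE c=13  (c history now [(2, 53), (5, 65), (7, 13)])
v8: WRITE c=11  (c history now [(2, 53), (5, 65), (7, 13), (8, 11)])
READ b @v1: history=[(3, 21), (4, 33), (6, 26)] -> no version <= 1 -> NONE
v9: WRITE c=30  (c history now [(2, 53), (5, 65), (7, 13), (8, 11), (9, 30)])
v10: WRITE b=18  (b history now [(3, 21), (4, 33), (6, 26), (10, 18)])
v11: WRITE b=6  (b history now [(3, 21), (4, 33), (6, 26), (10, 18), (11, 6)])
v12: WRITE b=43  (b history now [(3, 21), (4, 33), (6, 26), (10, 18), (11, 6), (12, 43)])
v13: WRITE a=85  (a history now [(1, 30), (13, 85)])
READ c @v6: history=[(2, 53), (5, 65), (7, 13), (8, 11), (9, 30)] -> pick v5 -> 65
v14: WRITE c=7  (c history now [(2, 53), (5, 65), (7, 13), (8, 11), (9, 30), (14, 7)])
v15: WRITE b=33  (b history now [(3, 21), (4, 33), (6, 26), (10, 18), (11, 6), (12, 43), (15, 33)])
v16: WRITE c=52  (c history now [(2, 53), (5, 65), (7, 13), (8, 11), (9, 30), (14, 7), (16, 52)])
v17: WRITE b=78  (b history now [(3, 21), (4, 33), (6, 26), (10, 18), (11, 6), (12, 43), (15, 33), (17, 78)])
READ b @v4: history=[(3, 21), (4, 33), (6, 26), (10, 18), (11, 6), (12, 43), (15, 33), (17, 78)] -> pick v4 -> 33
v18: WRITE c=28  (c history now [(2, 53), (5, 65), (7, 13), (8, 11), (9, 30), (14, 7), (16, 52), (18, 28)])
READ c @v4: history=[(2, 53), (5, 65), (7, 13), (8, 11), (9, 30), (14, 7), (16, 52), (18, 28)] -> pick v2 -> 53
v19: WRITE c=49  (c history now [(2, 53), (5, 65), (7, 13), (8, 11), (9, 30), (14, 7), (16, 52), (18, 28), (19, 49)])
v20: WRITE c=41  (c history now [(2, 53), (5, 65), (7, 13), (8, 11), (9, 30), (14, 7), (16, 52), (18, 28), (19, 49), (20, 41)])
Read results in order: ['NONE', '65', '33', '53']
NONE count = 1

Answer: 1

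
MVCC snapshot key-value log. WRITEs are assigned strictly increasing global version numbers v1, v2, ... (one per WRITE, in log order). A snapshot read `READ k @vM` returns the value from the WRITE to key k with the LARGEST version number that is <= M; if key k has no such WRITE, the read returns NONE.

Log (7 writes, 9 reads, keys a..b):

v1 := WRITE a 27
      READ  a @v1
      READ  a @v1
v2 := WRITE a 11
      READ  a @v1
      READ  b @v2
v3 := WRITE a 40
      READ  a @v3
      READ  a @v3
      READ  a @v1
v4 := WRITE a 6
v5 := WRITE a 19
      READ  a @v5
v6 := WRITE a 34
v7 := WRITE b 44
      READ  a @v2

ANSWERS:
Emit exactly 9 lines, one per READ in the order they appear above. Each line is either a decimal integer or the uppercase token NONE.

v1: WRITE a=27  (a history now [(1, 27)])
READ a @v1: history=[(1, 27)] -> pick v1 -> 27
READ a @v1: history=[(1, 27)] -> pick v1 -> 27
v2: WRITE a=11  (a history now [(1, 27), (2, 11)])
READ a @v1: history=[(1, 27), (2, 11)] -> pick v1 -> 27
READ b @v2: history=[] -> no version <= 2 -> NONE
v3: WRITE a=40  (a history now [(1, 27), (2, 11), (3, 40)])
READ a @v3: history=[(1, 27), (2, 11), (3, 40)] -> pick v3 -> 40
READ a @v3: history=[(1, 27), (2, 11), (3, 40)] -> pick v3 -> 40
READ a @v1: history=[(1, 27), (2, 11), (3, 40)] -> pick v1 -> 27
v4: WRITE a=6  (a history now [(1, 27), (2, 11), (3, 40), (4, 6)])
v5: WRITE a=19  (a history now [(1, 27), (2, 11), (3, 40), (4, 6), (5, 19)])
READ a @v5: history=[(1, 27), (2, 11), (3, 40), (4, 6), (5, 19)] -> pick v5 -> 19
v6: WRITE a=34  (a history now [(1, 27), (2, 11), (3, 40), (4, 6), (5, 19), (6, 34)])
v7: WRITE b=44  (b history now [(7, 44)])
READ a @v2: history=[(1, 27), (2, 11), (3, 40), (4, 6), (5, 19), (6, 34)] -> pick v2 -> 11

Answer: 27
27
27
NONE
40
40
27
19
11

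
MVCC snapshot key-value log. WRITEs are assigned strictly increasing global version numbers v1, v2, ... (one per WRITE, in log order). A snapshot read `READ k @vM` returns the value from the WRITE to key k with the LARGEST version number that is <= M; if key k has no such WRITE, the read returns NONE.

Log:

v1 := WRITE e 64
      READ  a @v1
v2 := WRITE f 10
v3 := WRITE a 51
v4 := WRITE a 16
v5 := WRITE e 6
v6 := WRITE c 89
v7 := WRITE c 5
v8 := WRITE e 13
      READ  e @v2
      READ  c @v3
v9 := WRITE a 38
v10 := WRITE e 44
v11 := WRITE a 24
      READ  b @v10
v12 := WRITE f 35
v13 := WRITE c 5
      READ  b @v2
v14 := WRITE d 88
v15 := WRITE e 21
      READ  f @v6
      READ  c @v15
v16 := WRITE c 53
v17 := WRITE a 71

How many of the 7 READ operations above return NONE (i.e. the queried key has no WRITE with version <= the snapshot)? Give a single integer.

Answer: 4

Derivation:
v1: WRITE e=64  (e history now [(1, 64)])
READ a @v1: history=[] -> no version <= 1 -> NONE
v2: WRITE f=10  (f history now [(2, 10)])
v3: WRITE a=51  (a history now [(3, 51)])
v4: WRITE a=16  (a history now [(3, 51), (4, 16)])
v5: WRITE e=6  (e history now [(1, 64), (5, 6)])
v6: WRITE c=89  (c history now [(6, 89)])
v7: WRITE c=5  (c history now [(6, 89), (7, 5)])
v8: WRITE e=13  (e history now [(1, 64), (5, 6), (8, 13)])
READ e @v2: history=[(1, 64), (5, 6), (8, 13)] -> pick v1 -> 64
READ c @v3: history=[(6, 89), (7, 5)] -> no version <= 3 -> NONE
v9: WRITE a=38  (a history now [(3, 51), (4, 16), (9, 38)])
v10: WRITE e=44  (e history now [(1, 64), (5, 6), (8, 13), (10, 44)])
v11: WRITE a=24  (a history now [(3, 51), (4, 16), (9, 38), (11, 24)])
READ b @v10: history=[] -> no version <= 10 -> NONE
v12: WRITE f=35  (f history now [(2, 10), (12, 35)])
v13: WRITE c=5  (c history now [(6, 89), (7, 5), (13, 5)])
READ b @v2: history=[] -> no version <= 2 -> NONE
v14: WRITE d=88  (d history now [(14, 88)])
v15: WRITE e=21  (e history now [(1, 64), (5, 6), (8, 13), (10, 44), (15, 21)])
READ f @v6: history=[(2, 10), (12, 35)] -> pick v2 -> 10
READ c @v15: history=[(6, 89), (7, 5), (13, 5)] -> pick v13 -> 5
v16: WRITE c=53  (c history now [(6, 89), (7, 5), (13, 5), (16, 53)])
v17: WRITE a=71  (a history now [(3, 51), (4, 16), (9, 38), (11, 24), (17, 71)])
Read results in order: ['NONE', '64', 'NONE', 'NONE', 'NONE', '10', '5']
NONE count = 4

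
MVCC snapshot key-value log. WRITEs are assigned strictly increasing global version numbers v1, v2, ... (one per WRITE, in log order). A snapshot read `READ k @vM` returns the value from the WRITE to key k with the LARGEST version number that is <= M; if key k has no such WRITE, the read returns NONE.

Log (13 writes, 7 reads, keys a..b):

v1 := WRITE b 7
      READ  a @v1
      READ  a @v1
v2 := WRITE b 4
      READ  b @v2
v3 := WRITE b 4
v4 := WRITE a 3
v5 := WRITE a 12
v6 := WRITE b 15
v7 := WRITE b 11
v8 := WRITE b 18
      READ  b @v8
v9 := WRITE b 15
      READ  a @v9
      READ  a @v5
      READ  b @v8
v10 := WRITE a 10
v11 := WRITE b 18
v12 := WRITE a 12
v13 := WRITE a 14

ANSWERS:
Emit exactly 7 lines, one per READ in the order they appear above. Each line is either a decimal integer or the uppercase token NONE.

v1: WRITE b=7  (b history now [(1, 7)])
READ a @v1: history=[] -> no version <= 1 -> NONE
READ a @v1: history=[] -> no version <= 1 -> NONE
v2: WRITE b=4  (b history now [(1, 7), (2, 4)])
READ b @v2: history=[(1, 7), (2, 4)] -> pick v2 -> 4
v3: WRITE b=4  (b history now [(1, 7), (2, 4), (3, 4)])
v4: WRITE a=3  (a history now [(4, 3)])
v5: WRITE a=12  (a history now [(4, 3), (5, 12)])
v6: WRITE b=15  (b history now [(1, 7), (2, 4), (3, 4), (6, 15)])
v7: WRITE b=11  (b history now [(1, 7), (2, 4), (3, 4), (6, 15), (7, 11)])
v8: WRITE b=18  (b history now [(1, 7), (2, 4), (3, 4), (6, 15), (7, 11), (8, 18)])
READ b @v8: history=[(1, 7), (2, 4), (3, 4), (6, 15), (7, 11), (8, 18)] -> pick v8 -> 18
v9: WRITE b=15  (b history now [(1, 7), (2, 4), (3, 4), (6, 15), (7, 11), (8, 18), (9, 15)])
READ a @v9: history=[(4, 3), (5, 12)] -> pick v5 -> 12
READ a @v5: history=[(4, 3), (5, 12)] -> pick v5 -> 12
READ b @v8: history=[(1, 7), (2, 4), (3, 4), (6, 15), (7, 11), (8, 18), (9, 15)] -> pick v8 -> 18
v10: WRITE a=10  (a history now [(4, 3), (5, 12), (10, 10)])
v11: WRITE b=18  (b history now [(1, 7), (2, 4), (3, 4), (6, 15), (7, 11), (8, 18), (9, 15), (11, 18)])
v12: WRITE a=12  (a history now [(4, 3), (5, 12), (10, 10), (12, 12)])
v13: WRITE a=14  (a history now [(4, 3), (5, 12), (10, 10), (12, 12), (13, 14)])

Answer: NONE
NONE
4
18
12
12
18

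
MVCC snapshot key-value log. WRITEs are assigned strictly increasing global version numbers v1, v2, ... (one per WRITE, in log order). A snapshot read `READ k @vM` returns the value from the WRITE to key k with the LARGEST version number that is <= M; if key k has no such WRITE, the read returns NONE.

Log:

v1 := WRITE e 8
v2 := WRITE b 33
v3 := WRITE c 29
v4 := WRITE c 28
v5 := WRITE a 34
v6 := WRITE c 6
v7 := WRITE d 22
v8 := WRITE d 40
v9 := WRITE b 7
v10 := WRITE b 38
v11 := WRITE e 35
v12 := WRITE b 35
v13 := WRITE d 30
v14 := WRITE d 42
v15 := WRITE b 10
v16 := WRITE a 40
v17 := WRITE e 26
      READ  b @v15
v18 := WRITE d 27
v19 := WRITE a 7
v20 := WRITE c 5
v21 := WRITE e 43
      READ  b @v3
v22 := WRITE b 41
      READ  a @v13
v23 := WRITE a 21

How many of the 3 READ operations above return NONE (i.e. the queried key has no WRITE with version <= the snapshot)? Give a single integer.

Answer: 0

Derivation:
v1: WRITE e=8  (e history now [(1, 8)])
v2: WRITE b=33  (b history now [(2, 33)])
v3: WRITE c=29  (c history now [(3, 29)])
v4: WRITE c=28  (c history now [(3, 29), (4, 28)])
v5: WRITE a=34  (a history now [(5, 34)])
v6: WRITE c=6  (c history now [(3, 29), (4, 28), (6, 6)])
v7: WRITE d=22  (d history now [(7, 22)])
v8: WRITE d=40  (d history now [(7, 22), (8, 40)])
v9: WRITE b=7  (b history now [(2, 33), (9, 7)])
v10: WRITE b=38  (b history now [(2, 33), (9, 7), (10, 38)])
v11: WRITE e=35  (e history now [(1, 8), (11, 35)])
v12: WRITE b=35  (b history now [(2, 33), (9, 7), (10, 38), (12, 35)])
v13: WRITE d=30  (d history now [(7, 22), (8, 40), (13, 30)])
v14: WRITE d=42  (d history now [(7, 22), (8, 40), (13, 30), (14, 42)])
v15: WRITE b=10  (b history now [(2, 33), (9, 7), (10, 38), (12, 35), (15, 10)])
v16: WRITE a=40  (a history now [(5, 34), (16, 40)])
v17: WRITE e=26  (e history now [(1, 8), (11, 35), (17, 26)])
READ b @v15: history=[(2, 33), (9, 7), (10, 38), (12, 35), (15, 10)] -> pick v15 -> 10
v18: WRITE d=27  (d history now [(7, 22), (8, 40), (13, 30), (14, 42), (18, 27)])
v19: WRITE a=7  (a history now [(5, 34), (16, 40), (19, 7)])
v20: WRITE c=5  (c history now [(3, 29), (4, 28), (6, 6), (20, 5)])
v21: WRITE e=43  (e history now [(1, 8), (11, 35), (17, 26), (21, 43)])
READ b @v3: history=[(2, 33), (9, 7), (10, 38), (12, 35), (15, 10)] -> pick v2 -> 33
v22: WRITE b=41  (b history now [(2, 33), (9, 7), (10, 38), (12, 35), (15, 10), (22, 41)])
READ a @v13: history=[(5, 34), (16, 40), (19, 7)] -> pick v5 -> 34
v23: WRITE a=21  (a history now [(5, 34), (16, 40), (19, 7), (23, 21)])
Read results in order: ['10', '33', '34']
NONE count = 0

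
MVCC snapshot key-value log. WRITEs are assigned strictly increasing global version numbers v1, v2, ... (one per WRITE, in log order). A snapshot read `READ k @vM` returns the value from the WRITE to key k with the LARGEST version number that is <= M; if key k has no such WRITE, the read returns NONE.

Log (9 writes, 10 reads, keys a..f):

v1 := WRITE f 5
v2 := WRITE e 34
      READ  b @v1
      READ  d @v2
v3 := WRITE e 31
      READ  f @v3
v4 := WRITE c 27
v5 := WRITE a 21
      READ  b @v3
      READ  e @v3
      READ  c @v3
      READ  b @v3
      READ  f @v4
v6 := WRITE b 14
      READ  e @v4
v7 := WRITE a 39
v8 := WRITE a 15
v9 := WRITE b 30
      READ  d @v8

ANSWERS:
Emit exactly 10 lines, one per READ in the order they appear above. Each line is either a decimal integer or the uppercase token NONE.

v1: WRITE f=5  (f history now [(1, 5)])
v2: WRITE e=34  (e history now [(2, 34)])
READ b @v1: history=[] -> no version <= 1 -> NONE
READ d @v2: history=[] -> no version <= 2 -> NONE
v3: WRITE e=31  (e history now [(2, 34), (3, 31)])
READ f @v3: history=[(1, 5)] -> pick v1 -> 5
v4: WRITE c=27  (c history now [(4, 27)])
v5: WRITE a=21  (a history now [(5, 21)])
READ b @v3: history=[] -> no version <= 3 -> NONE
READ e @v3: history=[(2, 34), (3, 31)] -> pick v3 -> 31
READ c @v3: history=[(4, 27)] -> no version <= 3 -> NONE
READ b @v3: history=[] -> no version <= 3 -> NONE
READ f @v4: history=[(1, 5)] -> pick v1 -> 5
v6: WRITE b=14  (b history now [(6, 14)])
READ e @v4: history=[(2, 34), (3, 31)] -> pick v3 -> 31
v7: WRITE a=39  (a history now [(5, 21), (7, 39)])
v8: WRITE a=15  (a history now [(5, 21), (7, 39), (8, 15)])
v9: WRITE b=30  (b history now [(6, 14), (9, 30)])
READ d @v8: history=[] -> no version <= 8 -> NONE

Answer: NONE
NONE
5
NONE
31
NONE
NONE
5
31
NONE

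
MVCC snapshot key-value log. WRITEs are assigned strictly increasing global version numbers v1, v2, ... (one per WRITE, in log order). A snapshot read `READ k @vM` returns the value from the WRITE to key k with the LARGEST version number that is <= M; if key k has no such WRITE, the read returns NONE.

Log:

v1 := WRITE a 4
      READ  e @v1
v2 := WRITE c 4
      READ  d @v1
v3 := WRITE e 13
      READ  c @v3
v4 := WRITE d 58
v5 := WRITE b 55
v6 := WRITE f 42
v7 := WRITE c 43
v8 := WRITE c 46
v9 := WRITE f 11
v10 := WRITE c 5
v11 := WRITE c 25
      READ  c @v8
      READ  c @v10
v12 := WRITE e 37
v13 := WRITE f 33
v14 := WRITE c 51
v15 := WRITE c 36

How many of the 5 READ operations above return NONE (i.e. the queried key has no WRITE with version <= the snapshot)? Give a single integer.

v1: WRITE a=4  (a history now [(1, 4)])
READ e @v1: history=[] -> no version <= 1 -> NONE
v2: WRITE c=4  (c history now [(2, 4)])
READ d @v1: history=[] -> no version <= 1 -> NONE
v3: WRITE e=13  (e history now [(3, 13)])
READ c @v3: history=[(2, 4)] -> pick v2 -> 4
v4: WRITE d=58  (d history now [(4, 58)])
v5: WRITE b=55  (b history now [(5, 55)])
v6: WRITE f=42  (f history now [(6, 42)])
v7: WRITE c=43  (c history now [(2, 4), (7, 43)])
v8: WRITE c=46  (c history now [(2, 4), (7, 43), (8, 46)])
v9: WRITE f=11  (f history now [(6, 42), (9, 11)])
v10: WRITE c=5  (c history now [(2, 4), (7, 43), (8, 46), (10, 5)])
v11: WRITE c=25  (c history now [(2, 4), (7, 43), (8, 46), (10, 5), (11, 25)])
READ c @v8: history=[(2, 4), (7, 43), (8, 46), (10, 5), (11, 25)] -> pick v8 -> 46
READ c @v10: history=[(2, 4), (7, 43), (8, 46), (10, 5), (11, 25)] -> pick v10 -> 5
v12: WRITE e=37  (e history now [(3, 13), (12, 37)])
v13: WRITE f=33  (f history now [(6, 42), (9, 11), (13, 33)])
v14: WRITE c=51  (c history now [(2, 4), (7, 43), (8, 46), (10, 5), (11, 25), (14, 51)])
v15: WRITE c=36  (c history now [(2, 4), (7, 43), (8, 46), (10, 5), (11, 25), (14, 51), (15, 36)])
Read results in order: ['NONE', 'NONE', '4', '46', '5']
NONE count = 2

Answer: 2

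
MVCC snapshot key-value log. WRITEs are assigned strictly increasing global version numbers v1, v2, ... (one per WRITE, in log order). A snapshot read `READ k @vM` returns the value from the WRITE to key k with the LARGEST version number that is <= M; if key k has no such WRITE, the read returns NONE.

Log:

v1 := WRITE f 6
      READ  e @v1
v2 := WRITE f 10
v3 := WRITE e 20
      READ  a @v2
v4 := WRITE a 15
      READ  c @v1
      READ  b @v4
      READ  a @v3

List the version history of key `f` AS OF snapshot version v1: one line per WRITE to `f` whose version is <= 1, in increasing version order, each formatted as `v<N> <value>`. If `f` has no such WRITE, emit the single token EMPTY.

Scan writes for key=f with version <= 1:
  v1 WRITE f 6 -> keep
  v2 WRITE f 10 -> drop (> snap)
  v3 WRITE e 20 -> skip
  v4 WRITE a 15 -> skip
Collected: [(1, 6)]

Answer: v1 6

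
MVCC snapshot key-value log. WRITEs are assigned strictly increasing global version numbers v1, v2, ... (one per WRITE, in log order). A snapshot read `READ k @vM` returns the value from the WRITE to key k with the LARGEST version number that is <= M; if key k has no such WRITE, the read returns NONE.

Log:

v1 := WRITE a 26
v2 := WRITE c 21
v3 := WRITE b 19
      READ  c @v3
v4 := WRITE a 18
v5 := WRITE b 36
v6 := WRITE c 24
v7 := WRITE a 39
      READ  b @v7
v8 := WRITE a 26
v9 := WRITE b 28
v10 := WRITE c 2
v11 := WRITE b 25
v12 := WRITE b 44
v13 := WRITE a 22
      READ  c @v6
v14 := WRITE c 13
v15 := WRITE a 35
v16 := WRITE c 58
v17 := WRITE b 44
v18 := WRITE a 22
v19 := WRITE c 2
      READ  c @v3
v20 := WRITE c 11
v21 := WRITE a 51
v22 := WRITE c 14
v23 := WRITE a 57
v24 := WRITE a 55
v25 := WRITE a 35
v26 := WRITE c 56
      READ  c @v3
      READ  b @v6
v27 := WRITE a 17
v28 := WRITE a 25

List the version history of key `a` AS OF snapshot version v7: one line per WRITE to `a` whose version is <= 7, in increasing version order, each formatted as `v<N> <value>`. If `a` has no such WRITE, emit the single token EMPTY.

Scan writes for key=a with version <= 7:
  v1 WRITE a 26 -> keep
  v2 WRITE c 21 -> skip
  v3 WRITE b 19 -> skip
  v4 WRITE a 18 -> keep
  v5 WRITE b 36 -> skip
  v6 WRITE c 24 -> skip
  v7 WRITE a 39 -> keep
  v8 WRITE a 26 -> drop (> snap)
  v9 WRITE b 28 -> skip
  v10 WRITE c 2 -> skip
  v11 WRITE b 25 -> skip
  v12 WRITE b 44 -> skip
  v13 WRITE a 22 -> drop (> snap)
  v14 WRITE c 13 -> skip
  v15 WRITE a 35 -> drop (> snap)
  v16 WRITE c 58 -> skip
  v17 WRITE b 44 -> skip
  v18 WRITE a 22 -> drop (> snap)
  v19 WRITE c 2 -> skip
  v20 WRITE c 11 -> skip
  v21 WRITE a 51 -> drop (> snap)
  v22 WRITE c 14 -> skip
  v23 WRITE a 57 -> drop (> snap)
  v24 WRITE a 55 -> drop (> snap)
  v25 WRITE a 35 -> drop (> snap)
  v26 WRITE c 56 -> skip
  v27 WRITE a 17 -> drop (> snap)
  v28 WRITE a 25 -> drop (> snap)
Collected: [(1, 26), (4, 18), (7, 39)]

Answer: v1 26
v4 18
v7 39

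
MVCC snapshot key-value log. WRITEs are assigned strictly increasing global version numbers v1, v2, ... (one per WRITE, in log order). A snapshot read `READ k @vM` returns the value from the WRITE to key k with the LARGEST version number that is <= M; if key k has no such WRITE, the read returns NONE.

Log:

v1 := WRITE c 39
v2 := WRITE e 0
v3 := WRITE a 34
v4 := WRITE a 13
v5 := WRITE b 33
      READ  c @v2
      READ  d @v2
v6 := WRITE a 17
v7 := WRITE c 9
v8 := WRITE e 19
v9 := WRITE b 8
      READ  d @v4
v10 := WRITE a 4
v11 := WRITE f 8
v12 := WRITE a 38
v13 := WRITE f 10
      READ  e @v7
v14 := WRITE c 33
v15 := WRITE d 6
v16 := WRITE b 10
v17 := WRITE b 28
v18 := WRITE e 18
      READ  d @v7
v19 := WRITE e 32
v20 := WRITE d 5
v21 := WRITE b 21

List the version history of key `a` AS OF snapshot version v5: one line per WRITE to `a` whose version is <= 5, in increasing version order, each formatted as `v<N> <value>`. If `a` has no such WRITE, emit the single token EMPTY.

Scan writes for key=a with version <= 5:
  v1 WRITE c 39 -> skip
  v2 WRITE e 0 -> skip
  v3 WRITE a 34 -> keep
  v4 WRITE a 13 -> keep
  v5 WRITE b 33 -> skip
  v6 WRITE a 17 -> drop (> snap)
  v7 WRITE c 9 -> skip
  v8 WRITE e 19 -> skip
  v9 WRITE b 8 -> skip
  v10 WRITE a 4 -> drop (> snap)
  v11 WRITE f 8 -> skip
  v12 WRITE a 38 -> drop (> snap)
  v13 WRITE f 10 -> skip
  v14 WRITE c 33 -> skip
  v15 WRITE d 6 -> skip
  v16 WRITE b 10 -> skip
  v17 WRITE b 28 -> skip
  v18 WRITE e 18 -> skip
  v19 WRITE e 32 -> skip
  v20 WRITE d 5 -> skip
  v21 WRITE b 21 -> skip
Collected: [(3, 34), (4, 13)]

Answer: v3 34
v4 13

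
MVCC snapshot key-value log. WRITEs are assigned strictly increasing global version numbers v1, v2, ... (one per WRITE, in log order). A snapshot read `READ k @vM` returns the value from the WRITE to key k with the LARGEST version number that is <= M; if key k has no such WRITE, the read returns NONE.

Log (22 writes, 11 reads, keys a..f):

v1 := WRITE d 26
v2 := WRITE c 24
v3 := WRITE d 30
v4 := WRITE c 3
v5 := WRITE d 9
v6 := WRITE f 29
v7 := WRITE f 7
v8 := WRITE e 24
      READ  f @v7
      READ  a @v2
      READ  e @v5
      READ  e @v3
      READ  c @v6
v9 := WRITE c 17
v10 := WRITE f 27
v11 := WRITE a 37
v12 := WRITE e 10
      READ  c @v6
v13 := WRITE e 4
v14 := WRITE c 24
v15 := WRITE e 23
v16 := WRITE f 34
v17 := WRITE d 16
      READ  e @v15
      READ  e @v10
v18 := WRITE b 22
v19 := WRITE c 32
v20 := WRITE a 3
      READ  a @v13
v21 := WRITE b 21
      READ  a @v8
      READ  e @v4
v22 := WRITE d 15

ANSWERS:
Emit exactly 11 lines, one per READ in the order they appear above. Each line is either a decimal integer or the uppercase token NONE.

v1: WRITE d=26  (d history now [(1, 26)])
v2: WRITE c=24  (c history now [(2, 24)])
v3: WRITE d=30  (d history now [(1, 26), (3, 30)])
v4: WRITE c=3  (c history now [(2, 24), (4, 3)])
v5: WRITE d=9  (d history now [(1, 26), (3, 30), (5, 9)])
v6: WRITE f=29  (f history now [(6, 29)])
v7: WRITE f=7  (f history now [(6, 29), (7, 7)])
v8: WRITE e=24  (e history now [(8, 24)])
READ f @v7: history=[(6, 29), (7, 7)] -> pick v7 -> 7
READ a @v2: history=[] -> no version <= 2 -> NONE
READ e @v5: history=[(8, 24)] -> no version <= 5 -> NONE
READ e @v3: history=[(8, 24)] -> no version <= 3 -> NONE
READ c @v6: history=[(2, 24), (4, 3)] -> pick v4 -> 3
v9: WRITE c=17  (c history now [(2, 24), (4, 3), (9, 17)])
v10: WRITE f=27  (f history now [(6, 29), (7, 7), (10, 27)])
v11: WRITE a=37  (a history now [(11, 37)])
v12: WRITE e=10  (e history now [(8, 24), (12, 10)])
READ c @v6: history=[(2, 24), (4, 3), (9, 17)] -> pick v4 -> 3
v13: WRITE e=4  (e history now [(8, 24), (12, 10), (13, 4)])
v14: WRITE c=24  (c history now [(2, 24), (4, 3), (9, 17), (14, 24)])
v15: WRITE e=23  (e history now [(8, 24), (12, 10), (13, 4), (15, 23)])
v16: WRITE f=34  (f history now [(6, 29), (7, 7), (10, 27), (16, 34)])
v17: WRITE d=16  (d history now [(1, 26), (3, 30), (5, 9), (17, 16)])
READ e @v15: history=[(8, 24), (12, 10), (13, 4), (15, 23)] -> pick v15 -> 23
READ e @v10: history=[(8, 24), (12, 10), (13, 4), (15, 23)] -> pick v8 -> 24
v18: WRITE b=22  (b history now [(18, 22)])
v19: WRITE c=32  (c history now [(2, 24), (4, 3), (9, 17), (14, 24), (19, 32)])
v20: WRITE a=3  (a history now [(11, 37), (20, 3)])
READ a @v13: history=[(11, 37), (20, 3)] -> pick v11 -> 37
v21: WRITE b=21  (b history now [(18, 22), (21, 21)])
READ a @v8: history=[(11, 37), (20, 3)] -> no version <= 8 -> NONE
READ e @v4: history=[(8, 24), (12, 10), (13, 4), (15, 23)] -> no version <= 4 -> NONE
v22: WRITE d=15  (d history now [(1, 26), (3, 30), (5, 9), (17, 16), (22, 15)])

Answer: 7
NONE
NONE
NONE
3
3
23
24
37
NONE
NONE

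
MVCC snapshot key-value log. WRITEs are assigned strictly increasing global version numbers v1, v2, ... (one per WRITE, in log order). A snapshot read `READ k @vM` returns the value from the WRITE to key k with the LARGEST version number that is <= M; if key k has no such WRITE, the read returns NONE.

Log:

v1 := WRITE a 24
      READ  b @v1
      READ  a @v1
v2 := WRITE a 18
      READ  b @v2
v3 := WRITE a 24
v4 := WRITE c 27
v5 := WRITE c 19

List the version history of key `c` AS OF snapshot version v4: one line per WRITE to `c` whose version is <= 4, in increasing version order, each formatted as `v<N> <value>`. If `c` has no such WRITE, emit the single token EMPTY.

Scan writes for key=c with version <= 4:
  v1 WRITE a 24 -> skip
  v2 WRITE a 18 -> skip
  v3 WRITE a 24 -> skip
  v4 WRITE c 27 -> keep
  v5 WRITE c 19 -> drop (> snap)
Collected: [(4, 27)]

Answer: v4 27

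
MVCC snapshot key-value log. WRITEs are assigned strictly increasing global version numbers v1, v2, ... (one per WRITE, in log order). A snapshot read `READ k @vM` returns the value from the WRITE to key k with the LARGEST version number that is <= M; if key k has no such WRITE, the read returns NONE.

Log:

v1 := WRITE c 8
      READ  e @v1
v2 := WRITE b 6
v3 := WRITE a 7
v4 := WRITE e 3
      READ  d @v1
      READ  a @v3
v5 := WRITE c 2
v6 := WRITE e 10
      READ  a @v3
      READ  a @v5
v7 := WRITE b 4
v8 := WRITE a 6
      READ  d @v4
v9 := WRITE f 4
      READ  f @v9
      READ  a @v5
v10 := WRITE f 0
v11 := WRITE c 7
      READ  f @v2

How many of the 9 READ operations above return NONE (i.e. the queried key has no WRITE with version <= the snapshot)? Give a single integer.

Answer: 4

Derivation:
v1: WRITE c=8  (c history now [(1, 8)])
READ e @v1: history=[] -> no version <= 1 -> NONE
v2: WRITE b=6  (b history now [(2, 6)])
v3: WRITE a=7  (a history now [(3, 7)])
v4: WRITE e=3  (e history now [(4, 3)])
READ d @v1: history=[] -> no version <= 1 -> NONE
READ a @v3: history=[(3, 7)] -> pick v3 -> 7
v5: WRITE c=2  (c history now [(1, 8), (5, 2)])
v6: WRITE e=10  (e history now [(4, 3), (6, 10)])
READ a @v3: history=[(3, 7)] -> pick v3 -> 7
READ a @v5: history=[(3, 7)] -> pick v3 -> 7
v7: WRITE b=4  (b history now [(2, 6), (7, 4)])
v8: WRITE a=6  (a history now [(3, 7), (8, 6)])
READ d @v4: history=[] -> no version <= 4 -> NONE
v9: WRITE f=4  (f history now [(9, 4)])
READ f @v9: history=[(9, 4)] -> pick v9 -> 4
READ a @v5: history=[(3, 7), (8, 6)] -> pick v3 -> 7
v10: WRITE f=0  (f history now [(9, 4), (10, 0)])
v11: WRITE c=7  (c history now [(1, 8), (5, 2), (11, 7)])
READ f @v2: history=[(9, 4), (10, 0)] -> no version <= 2 -> NONE
Read results in order: ['NONE', 'NONE', '7', '7', '7', 'NONE', '4', '7', 'NONE']
NONE count = 4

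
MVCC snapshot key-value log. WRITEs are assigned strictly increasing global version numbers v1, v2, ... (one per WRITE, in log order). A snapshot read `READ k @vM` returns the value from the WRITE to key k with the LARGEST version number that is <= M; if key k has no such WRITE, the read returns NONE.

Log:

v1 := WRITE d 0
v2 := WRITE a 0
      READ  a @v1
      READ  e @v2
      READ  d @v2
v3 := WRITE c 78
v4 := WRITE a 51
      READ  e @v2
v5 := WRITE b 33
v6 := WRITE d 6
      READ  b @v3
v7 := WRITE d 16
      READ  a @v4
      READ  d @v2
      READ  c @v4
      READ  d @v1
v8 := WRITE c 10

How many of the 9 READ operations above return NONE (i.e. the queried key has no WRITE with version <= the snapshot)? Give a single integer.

v1: WRITE d=0  (d history now [(1, 0)])
v2: WRITE a=0  (a history now [(2, 0)])
READ a @v1: history=[(2, 0)] -> no version <= 1 -> NONE
READ e @v2: history=[] -> no version <= 2 -> NONE
READ d @v2: history=[(1, 0)] -> pick v1 -> 0
v3: WRITE c=78  (c history now [(3, 78)])
v4: WRITE a=51  (a history now [(2, 0), (4, 51)])
READ e @v2: history=[] -> no version <= 2 -> NONE
v5: WRITE b=33  (b history now [(5, 33)])
v6: WRITE d=6  (d history now [(1, 0), (6, 6)])
READ b @v3: history=[(5, 33)] -> no version <= 3 -> NONE
v7: WRITE d=16  (d history now [(1, 0), (6, 6), (7, 16)])
READ a @v4: history=[(2, 0), (4, 51)] -> pick v4 -> 51
READ d @v2: history=[(1, 0), (6, 6), (7, 16)] -> pick v1 -> 0
READ c @v4: history=[(3, 78)] -> pick v3 -> 78
READ d @v1: history=[(1, 0), (6, 6), (7, 16)] -> pick v1 -> 0
v8: WRITE c=10  (c history now [(3, 78), (8, 10)])
Read results in order: ['NONE', 'NONE', '0', 'NONE', 'NONE', '51', '0', '78', '0']
NONE count = 4

Answer: 4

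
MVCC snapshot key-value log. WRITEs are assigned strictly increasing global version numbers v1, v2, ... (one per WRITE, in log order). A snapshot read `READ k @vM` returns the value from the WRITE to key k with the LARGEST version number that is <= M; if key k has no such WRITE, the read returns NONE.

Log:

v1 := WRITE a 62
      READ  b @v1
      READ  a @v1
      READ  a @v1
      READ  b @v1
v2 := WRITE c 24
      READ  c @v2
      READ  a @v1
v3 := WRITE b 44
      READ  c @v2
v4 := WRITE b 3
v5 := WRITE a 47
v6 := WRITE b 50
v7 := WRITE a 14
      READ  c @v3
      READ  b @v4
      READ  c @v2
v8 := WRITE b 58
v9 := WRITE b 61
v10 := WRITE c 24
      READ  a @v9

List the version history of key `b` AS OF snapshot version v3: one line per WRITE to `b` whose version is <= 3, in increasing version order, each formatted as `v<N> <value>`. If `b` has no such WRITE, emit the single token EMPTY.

Answer: v3 44

Derivation:
Scan writes for key=b with version <= 3:
  v1 WRITE a 62 -> skip
  v2 WRITE c 24 -> skip
  v3 WRITE b 44 -> keep
  v4 WRITE b 3 -> drop (> snap)
  v5 WRITE a 47 -> skip
  v6 WRITE b 50 -> drop (> snap)
  v7 WRITE a 14 -> skip
  v8 WRITE b 58 -> drop (> snap)
  v9 WRITE b 61 -> drop (> snap)
  v10 WRITE c 24 -> skip
Collected: [(3, 44)]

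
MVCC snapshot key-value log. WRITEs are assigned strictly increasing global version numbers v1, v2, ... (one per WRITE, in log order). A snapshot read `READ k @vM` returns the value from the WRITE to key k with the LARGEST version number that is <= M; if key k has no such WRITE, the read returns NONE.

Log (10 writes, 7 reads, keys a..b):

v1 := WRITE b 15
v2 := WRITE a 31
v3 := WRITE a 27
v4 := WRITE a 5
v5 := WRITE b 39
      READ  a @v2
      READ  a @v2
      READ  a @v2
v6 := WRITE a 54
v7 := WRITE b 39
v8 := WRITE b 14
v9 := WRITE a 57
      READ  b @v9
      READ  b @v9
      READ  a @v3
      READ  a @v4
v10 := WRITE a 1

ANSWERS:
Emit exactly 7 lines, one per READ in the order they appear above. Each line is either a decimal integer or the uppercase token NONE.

v1: WRITE b=15  (b history now [(1, 15)])
v2: WRITE a=31  (a history now [(2, 31)])
v3: WRITE a=27  (a history now [(2, 31), (3, 27)])
v4: WRITE a=5  (a history now [(2, 31), (3, 27), (4, 5)])
v5: WRITE b=39  (b history now [(1, 15), (5, 39)])
READ a @v2: history=[(2, 31), (3, 27), (4, 5)] -> pick v2 -> 31
READ a @v2: history=[(2, 31), (3, 27), (4, 5)] -> pick v2 -> 31
READ a @v2: history=[(2, 31), (3, 27), (4, 5)] -> pick v2 -> 31
v6: WRITE a=54  (a history now [(2, 31), (3, 27), (4, 5), (6, 54)])
v7: WRITE b=39  (b history now [(1, 15), (5, 39), (7, 39)])
v8: WRITE b=14  (b history now [(1, 15), (5, 39), (7, 39), (8, 14)])
v9: WRITE a=57  (a history now [(2, 31), (3, 27), (4, 5), (6, 54), (9, 57)])
READ b @v9: history=[(1, 15), (5, 39), (7, 39), (8, 14)] -> pick v8 -> 14
READ b @v9: history=[(1, 15), (5, 39), (7, 39), (8, 14)] -> pick v8 -> 14
READ a @v3: history=[(2, 31), (3, 27), (4, 5), (6, 54), (9, 57)] -> pick v3 -> 27
READ a @v4: history=[(2, 31), (3, 27), (4, 5), (6, 54), (9, 57)] -> pick v4 -> 5
v10: WRITE a=1  (a history now [(2, 31), (3, 27), (4, 5), (6, 54), (9, 57), (10, 1)])

Answer: 31
31
31
14
14
27
5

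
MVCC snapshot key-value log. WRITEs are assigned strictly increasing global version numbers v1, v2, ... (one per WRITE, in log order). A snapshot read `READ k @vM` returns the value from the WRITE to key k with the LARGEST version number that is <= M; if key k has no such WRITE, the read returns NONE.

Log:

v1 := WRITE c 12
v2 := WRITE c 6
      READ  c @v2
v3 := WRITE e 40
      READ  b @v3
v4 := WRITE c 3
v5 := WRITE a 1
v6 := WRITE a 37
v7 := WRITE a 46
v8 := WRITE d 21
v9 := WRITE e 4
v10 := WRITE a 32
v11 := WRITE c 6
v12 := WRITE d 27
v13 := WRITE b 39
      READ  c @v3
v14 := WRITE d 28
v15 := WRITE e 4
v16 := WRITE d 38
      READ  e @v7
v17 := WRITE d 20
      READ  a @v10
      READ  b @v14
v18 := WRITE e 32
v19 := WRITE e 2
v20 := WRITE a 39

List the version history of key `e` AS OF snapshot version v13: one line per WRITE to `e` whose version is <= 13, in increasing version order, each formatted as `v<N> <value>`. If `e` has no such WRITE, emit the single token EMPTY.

Answer: v3 40
v9 4

Derivation:
Scan writes for key=e with version <= 13:
  v1 WRITE c 12 -> skip
  v2 WRITE c 6 -> skip
  v3 WRITE e 40 -> keep
  v4 WRITE c 3 -> skip
  v5 WRITE a 1 -> skip
  v6 WRITE a 37 -> skip
  v7 WRITE a 46 -> skip
  v8 WRITE d 21 -> skip
  v9 WRITE e 4 -> keep
  v10 WRITE a 32 -> skip
  v11 WRITE c 6 -> skip
  v12 WRITE d 27 -> skip
  v13 WRITE b 39 -> skip
  v14 WRITE d 28 -> skip
  v15 WRITE e 4 -> drop (> snap)
  v16 WRITE d 38 -> skip
  v17 WRITE d 20 -> skip
  v18 WRITE e 32 -> drop (> snap)
  v19 WRITE e 2 -> drop (> snap)
  v20 WRITE a 39 -> skip
Collected: [(3, 40), (9, 4)]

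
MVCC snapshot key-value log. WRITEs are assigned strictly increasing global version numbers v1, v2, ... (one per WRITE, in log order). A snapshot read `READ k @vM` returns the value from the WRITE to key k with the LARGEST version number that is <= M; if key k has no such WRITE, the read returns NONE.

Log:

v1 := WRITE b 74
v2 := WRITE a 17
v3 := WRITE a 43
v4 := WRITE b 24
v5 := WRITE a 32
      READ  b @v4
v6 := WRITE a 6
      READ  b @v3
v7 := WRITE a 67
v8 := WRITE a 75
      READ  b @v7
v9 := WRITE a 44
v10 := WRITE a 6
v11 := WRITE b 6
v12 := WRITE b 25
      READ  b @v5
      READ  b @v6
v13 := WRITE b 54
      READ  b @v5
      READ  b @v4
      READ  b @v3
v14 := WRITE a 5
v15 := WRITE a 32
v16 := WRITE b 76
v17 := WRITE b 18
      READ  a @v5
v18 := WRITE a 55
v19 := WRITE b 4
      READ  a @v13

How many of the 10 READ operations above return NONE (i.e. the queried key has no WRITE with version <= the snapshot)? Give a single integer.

Answer: 0

Derivation:
v1: WRITE b=74  (b history now [(1, 74)])
v2: WRITE a=17  (a history now [(2, 17)])
v3: WRITE a=43  (a history now [(2, 17), (3, 43)])
v4: WRITE b=24  (b history now [(1, 74), (4, 24)])
v5: WRITE a=32  (a history now [(2, 17), (3, 43), (5, 32)])
READ b @v4: history=[(1, 74), (4, 24)] -> pick v4 -> 24
v6: WRITE a=6  (a history now [(2, 17), (3, 43), (5, 32), (6, 6)])
READ b @v3: history=[(1, 74), (4, 24)] -> pick v1 -> 74
v7: WRITE a=67  (a history now [(2, 17), (3, 43), (5, 32), (6, 6), (7, 67)])
v8: WRITE a=75  (a history now [(2, 17), (3, 43), (5, 32), (6, 6), (7, 67), (8, 75)])
READ b @v7: history=[(1, 74), (4, 24)] -> pick v4 -> 24
v9: WRITE a=44  (a history now [(2, 17), (3, 43), (5, 32), (6, 6), (7, 67), (8, 75), (9, 44)])
v10: WRITE a=6  (a history now [(2, 17), (3, 43), (5, 32), (6, 6), (7, 67), (8, 75), (9, 44), (10, 6)])
v11: WRITE b=6  (b history now [(1, 74), (4, 24), (11, 6)])
v12: WRITE b=25  (b history now [(1, 74), (4, 24), (11, 6), (12, 25)])
READ b @v5: history=[(1, 74), (4, 24), (11, 6), (12, 25)] -> pick v4 -> 24
READ b @v6: history=[(1, 74), (4, 24), (11, 6), (12, 25)] -> pick v4 -> 24
v13: WRITE b=54  (b history now [(1, 74), (4, 24), (11, 6), (12, 25), (13, 54)])
READ b @v5: history=[(1, 74), (4, 24), (11, 6), (12, 25), (13, 54)] -> pick v4 -> 24
READ b @v4: history=[(1, 74), (4, 24), (11, 6), (12, 25), (13, 54)] -> pick v4 -> 24
READ b @v3: history=[(1, 74), (4, 24), (11, 6), (12, 25), (13, 54)] -> pick v1 -> 74
v14: WRITE a=5  (a history now [(2, 17), (3, 43), (5, 32), (6, 6), (7, 67), (8, 75), (9, 44), (10, 6), (14, 5)])
v15: WRITE a=32  (a history now [(2, 17), (3, 43), (5, 32), (6, 6), (7, 67), (8, 75), (9, 44), (10, 6), (14, 5), (15, 32)])
v16: WRITE b=76  (b history now [(1, 74), (4, 24), (11, 6), (12, 25), (13, 54), (16, 76)])
v17: WRITE b=18  (b history now [(1, 74), (4, 24), (11, 6), (12, 25), (13, 54), (16, 76), (17, 18)])
READ a @v5: history=[(2, 17), (3, 43), (5, 32), (6, 6), (7, 67), (8, 75), (9, 44), (10, 6), (14, 5), (15, 32)] -> pick v5 -> 32
v18: WRITE a=55  (a history now [(2, 17), (3, 43), (5, 32), (6, 6), (7, 67), (8, 75), (9, 44), (10, 6), (14, 5), (15, 32), (18, 55)])
v19: WRITE b=4  (b history now [(1, 74), (4, 24), (11, 6), (12, 25), (13, 54), (16, 76), (17, 18), (19, 4)])
READ a @v13: history=[(2, 17), (3, 43), (5, 32), (6, 6), (7, 67), (8, 75), (9, 44), (10, 6), (14, 5), (15, 32), (18, 55)] -> pick v10 -> 6
Read results in order: ['24', '74', '24', '24', '24', '24', '24', '74', '32', '6']
NONE count = 0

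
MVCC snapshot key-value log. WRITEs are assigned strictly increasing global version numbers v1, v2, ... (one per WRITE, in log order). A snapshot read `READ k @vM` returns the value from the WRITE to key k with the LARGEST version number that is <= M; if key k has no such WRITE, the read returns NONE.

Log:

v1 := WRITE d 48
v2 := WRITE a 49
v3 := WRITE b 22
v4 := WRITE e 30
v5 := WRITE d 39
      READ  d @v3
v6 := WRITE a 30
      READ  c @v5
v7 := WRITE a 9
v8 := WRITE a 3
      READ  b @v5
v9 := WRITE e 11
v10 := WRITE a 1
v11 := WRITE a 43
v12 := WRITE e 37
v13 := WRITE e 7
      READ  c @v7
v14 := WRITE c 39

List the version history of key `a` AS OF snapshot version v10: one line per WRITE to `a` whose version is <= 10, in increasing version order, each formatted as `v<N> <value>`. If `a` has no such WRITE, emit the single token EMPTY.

Answer: v2 49
v6 30
v7 9
v8 3
v10 1

Derivation:
Scan writes for key=a with version <= 10:
  v1 WRITE d 48 -> skip
  v2 WRITE a 49 -> keep
  v3 WRITE b 22 -> skip
  v4 WRITE e 30 -> skip
  v5 WRITE d 39 -> skip
  v6 WRITE a 30 -> keep
  v7 WRITE a 9 -> keep
  v8 WRITE a 3 -> keep
  v9 WRITE e 11 -> skip
  v10 WRITE a 1 -> keep
  v11 WRITE a 43 -> drop (> snap)
  v12 WRITE e 37 -> skip
  v13 WRITE e 7 -> skip
  v14 WRITE c 39 -> skip
Collected: [(2, 49), (6, 30), (7, 9), (8, 3), (10, 1)]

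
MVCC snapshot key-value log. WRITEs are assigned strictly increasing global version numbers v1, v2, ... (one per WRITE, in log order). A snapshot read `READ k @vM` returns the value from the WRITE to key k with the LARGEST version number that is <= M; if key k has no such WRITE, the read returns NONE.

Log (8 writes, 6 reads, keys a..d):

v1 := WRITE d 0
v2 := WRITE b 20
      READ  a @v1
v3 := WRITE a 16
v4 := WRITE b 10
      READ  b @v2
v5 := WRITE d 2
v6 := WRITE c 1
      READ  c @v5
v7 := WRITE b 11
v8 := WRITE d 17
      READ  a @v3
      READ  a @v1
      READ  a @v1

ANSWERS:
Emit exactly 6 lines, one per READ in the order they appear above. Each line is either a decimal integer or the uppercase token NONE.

Answer: NONE
20
NONE
16
NONE
NONE

Derivation:
v1: WRITE d=0  (d history now [(1, 0)])
v2: WRITE b=20  (b history now [(2, 20)])
READ a @v1: history=[] -> no version <= 1 -> NONE
v3: WRITE a=16  (a history now [(3, 16)])
v4: WRITE b=10  (b history now [(2, 20), (4, 10)])
READ b @v2: history=[(2, 20), (4, 10)] -> pick v2 -> 20
v5: WRITE d=2  (d history now [(1, 0), (5, 2)])
v6: WRITE c=1  (c history now [(6, 1)])
READ c @v5: history=[(6, 1)] -> no version <= 5 -> NONE
v7: WRITE b=11  (b history now [(2, 20), (4, 10), (7, 11)])
v8: WRITE d=17  (d history now [(1, 0), (5, 2), (8, 17)])
READ a @v3: history=[(3, 16)] -> pick v3 -> 16
READ a @v1: history=[(3, 16)] -> no version <= 1 -> NONE
READ a @v1: history=[(3, 16)] -> no version <= 1 -> NONE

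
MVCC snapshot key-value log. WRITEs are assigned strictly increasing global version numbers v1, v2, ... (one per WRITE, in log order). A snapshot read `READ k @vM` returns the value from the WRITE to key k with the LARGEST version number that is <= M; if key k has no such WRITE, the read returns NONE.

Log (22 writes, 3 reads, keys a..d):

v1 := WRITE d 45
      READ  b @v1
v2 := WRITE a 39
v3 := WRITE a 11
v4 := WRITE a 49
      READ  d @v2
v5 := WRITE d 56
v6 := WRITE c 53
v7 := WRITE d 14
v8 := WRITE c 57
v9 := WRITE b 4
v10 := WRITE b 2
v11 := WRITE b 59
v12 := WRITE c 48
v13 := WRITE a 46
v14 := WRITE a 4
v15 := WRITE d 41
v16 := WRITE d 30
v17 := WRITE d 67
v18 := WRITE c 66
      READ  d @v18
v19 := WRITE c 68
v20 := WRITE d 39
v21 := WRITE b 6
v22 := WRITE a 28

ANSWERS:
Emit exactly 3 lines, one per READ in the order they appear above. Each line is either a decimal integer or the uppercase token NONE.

Answer: NONE
45
67

Derivation:
v1: WRITE d=45  (d history now [(1, 45)])
READ b @v1: history=[] -> no version <= 1 -> NONE
v2: WRITE a=39  (a history now [(2, 39)])
v3: WRITE a=11  (a history now [(2, 39), (3, 11)])
v4: WRITE a=49  (a history now [(2, 39), (3, 11), (4, 49)])
READ d @v2: history=[(1, 45)] -> pick v1 -> 45
v5: WRITE d=56  (d history now [(1, 45), (5, 56)])
v6: WRITE c=53  (c history now [(6, 53)])
v7: WRITE d=14  (d history now [(1, 45), (5, 56), (7, 14)])
v8: WRITE c=57  (c history now [(6, 53), (8, 57)])
v9: WRITE b=4  (b history now [(9, 4)])
v10: WRITE b=2  (b history now [(9, 4), (10, 2)])
v11: WRITE b=59  (b history now [(9, 4), (10, 2), (11, 59)])
v12: WRITE c=48  (c history now [(6, 53), (8, 57), (12, 48)])
v13: WRITE a=46  (a history now [(2, 39), (3, 11), (4, 49), (13, 46)])
v14: WRITE a=4  (a history now [(2, 39), (3, 11), (4, 49), (13, 46), (14, 4)])
v15: WRITE d=41  (d history now [(1, 45), (5, 56), (7, 14), (15, 41)])
v16: WRITE d=30  (d history now [(1, 45), (5, 56), (7, 14), (15, 41), (16, 30)])
v17: WRITE d=67  (d history now [(1, 45), (5, 56), (7, 14), (15, 41), (16, 30), (17, 67)])
v18: WRITE c=66  (c history now [(6, 53), (8, 57), (12, 48), (18, 66)])
READ d @v18: history=[(1, 45), (5, 56), (7, 14), (15, 41), (16, 30), (17, 67)] -> pick v17 -> 67
v19: WRITE c=68  (c history now [(6, 53), (8, 57), (12, 48), (18, 66), (19, 68)])
v20: WRITE d=39  (d history now [(1, 45), (5, 56), (7, 14), (15, 41), (16, 30), (17, 67), (20, 39)])
v21: WRITE b=6  (b history now [(9, 4), (10, 2), (11, 59), (21, 6)])
v22: WRITE a=28  (a history now [(2, 39), (3, 11), (4, 49), (13, 46), (14, 4), (22, 28)])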